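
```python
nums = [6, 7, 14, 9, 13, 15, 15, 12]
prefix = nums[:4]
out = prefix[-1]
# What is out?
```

nums has length 8. The slice nums[:4] selects indices [0, 1, 2, 3] (0->6, 1->7, 2->14, 3->9), giving [6, 7, 14, 9]. So prefix = [6, 7, 14, 9]. Then prefix[-1] = 9.

9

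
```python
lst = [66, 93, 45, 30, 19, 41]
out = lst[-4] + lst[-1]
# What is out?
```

lst has length 6. Negative index -4 maps to positive index 6 + (-4) = 2. lst[2] = 45.
lst has length 6. Negative index -1 maps to positive index 6 + (-1) = 5. lst[5] = 41.
Sum: 45 + 41 = 86.

86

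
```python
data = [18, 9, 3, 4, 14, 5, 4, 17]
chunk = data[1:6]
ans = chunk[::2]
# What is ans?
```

data has length 8. The slice data[1:6] selects indices [1, 2, 3, 4, 5] (1->9, 2->3, 3->4, 4->14, 5->5), giving [9, 3, 4, 14, 5]. So chunk = [9, 3, 4, 14, 5]. chunk has length 5. The slice chunk[::2] selects indices [0, 2, 4] (0->9, 2->4, 4->5), giving [9, 4, 5].

[9, 4, 5]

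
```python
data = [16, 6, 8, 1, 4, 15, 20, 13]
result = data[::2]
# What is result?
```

data has length 8. The slice data[::2] selects indices [0, 2, 4, 6] (0->16, 2->8, 4->4, 6->20), giving [16, 8, 4, 20].

[16, 8, 4, 20]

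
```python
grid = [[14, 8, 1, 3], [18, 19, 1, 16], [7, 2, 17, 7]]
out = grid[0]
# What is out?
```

grid has 3 rows. Row 0 is [14, 8, 1, 3].

[14, 8, 1, 3]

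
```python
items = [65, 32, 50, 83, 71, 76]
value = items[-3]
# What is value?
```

items has length 6. Negative index -3 maps to positive index 6 + (-3) = 3. items[3] = 83.

83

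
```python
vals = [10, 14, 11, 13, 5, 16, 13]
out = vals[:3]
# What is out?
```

vals has length 7. The slice vals[:3] selects indices [0, 1, 2] (0->10, 1->14, 2->11), giving [10, 14, 11].

[10, 14, 11]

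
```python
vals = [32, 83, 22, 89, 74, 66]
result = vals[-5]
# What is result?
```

vals has length 6. Negative index -5 maps to positive index 6 + (-5) = 1. vals[1] = 83.

83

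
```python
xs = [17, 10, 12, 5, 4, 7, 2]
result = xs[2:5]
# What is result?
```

xs has length 7. The slice xs[2:5] selects indices [2, 3, 4] (2->12, 3->5, 4->4), giving [12, 5, 4].

[12, 5, 4]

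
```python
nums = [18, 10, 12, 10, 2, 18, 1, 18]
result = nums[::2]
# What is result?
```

nums has length 8. The slice nums[::2] selects indices [0, 2, 4, 6] (0->18, 2->12, 4->2, 6->1), giving [18, 12, 2, 1].

[18, 12, 2, 1]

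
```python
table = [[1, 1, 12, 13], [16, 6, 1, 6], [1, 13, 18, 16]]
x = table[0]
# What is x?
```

table has 3 rows. Row 0 is [1, 1, 12, 13].

[1, 1, 12, 13]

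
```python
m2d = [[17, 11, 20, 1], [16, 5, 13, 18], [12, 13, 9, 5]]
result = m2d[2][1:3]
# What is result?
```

m2d[2] = [12, 13, 9, 5]. m2d[2] has length 4. The slice m2d[2][1:3] selects indices [1, 2] (1->13, 2->9), giving [13, 9].

[13, 9]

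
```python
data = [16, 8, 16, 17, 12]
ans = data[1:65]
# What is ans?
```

data has length 5. The slice data[1:65] selects indices [1, 2, 3, 4] (1->8, 2->16, 3->17, 4->12), giving [8, 16, 17, 12].

[8, 16, 17, 12]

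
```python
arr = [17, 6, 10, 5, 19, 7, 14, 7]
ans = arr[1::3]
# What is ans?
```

arr has length 8. The slice arr[1::3] selects indices [1, 4, 7] (1->6, 4->19, 7->7), giving [6, 19, 7].

[6, 19, 7]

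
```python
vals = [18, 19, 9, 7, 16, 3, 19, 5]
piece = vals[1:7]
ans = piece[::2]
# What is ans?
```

vals has length 8. The slice vals[1:7] selects indices [1, 2, 3, 4, 5, 6] (1->19, 2->9, 3->7, 4->16, 5->3, 6->19), giving [19, 9, 7, 16, 3, 19]. So piece = [19, 9, 7, 16, 3, 19]. piece has length 6. The slice piece[::2] selects indices [0, 2, 4] (0->19, 2->7, 4->3), giving [19, 7, 3].

[19, 7, 3]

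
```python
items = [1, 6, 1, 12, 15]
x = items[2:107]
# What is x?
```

items has length 5. The slice items[2:107] selects indices [2, 3, 4] (2->1, 3->12, 4->15), giving [1, 12, 15].

[1, 12, 15]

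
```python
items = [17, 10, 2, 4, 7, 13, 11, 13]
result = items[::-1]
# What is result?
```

items has length 8. The slice items[::-1] selects indices [7, 6, 5, 4, 3, 2, 1, 0] (7->13, 6->11, 5->13, 4->7, 3->4, 2->2, 1->10, 0->17), giving [13, 11, 13, 7, 4, 2, 10, 17].

[13, 11, 13, 7, 4, 2, 10, 17]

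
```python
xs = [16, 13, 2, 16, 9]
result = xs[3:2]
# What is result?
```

xs has length 5. The slice xs[3:2] resolves to an empty index range, so the result is [].

[]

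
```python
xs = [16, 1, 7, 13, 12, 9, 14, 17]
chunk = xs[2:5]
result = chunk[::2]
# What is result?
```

xs has length 8. The slice xs[2:5] selects indices [2, 3, 4] (2->7, 3->13, 4->12), giving [7, 13, 12]. So chunk = [7, 13, 12]. chunk has length 3. The slice chunk[::2] selects indices [0, 2] (0->7, 2->12), giving [7, 12].

[7, 12]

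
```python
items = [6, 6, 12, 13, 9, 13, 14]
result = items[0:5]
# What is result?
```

items has length 7. The slice items[0:5] selects indices [0, 1, 2, 3, 4] (0->6, 1->6, 2->12, 3->13, 4->9), giving [6, 6, 12, 13, 9].

[6, 6, 12, 13, 9]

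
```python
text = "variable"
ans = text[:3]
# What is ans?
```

text has length 8. The slice text[:3] selects indices [0, 1, 2] (0->'v', 1->'a', 2->'r'), giving 'var'.

'var'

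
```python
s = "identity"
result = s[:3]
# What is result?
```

s has length 8. The slice s[:3] selects indices [0, 1, 2] (0->'i', 1->'d', 2->'e'), giving 'ide'.

'ide'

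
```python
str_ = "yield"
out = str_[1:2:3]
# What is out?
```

str_ has length 5. The slice str_[1:2:3] selects indices [1] (1->'i'), giving 'i'.

'i'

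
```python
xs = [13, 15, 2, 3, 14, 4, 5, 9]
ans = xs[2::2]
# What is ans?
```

xs has length 8. The slice xs[2::2] selects indices [2, 4, 6] (2->2, 4->14, 6->5), giving [2, 14, 5].

[2, 14, 5]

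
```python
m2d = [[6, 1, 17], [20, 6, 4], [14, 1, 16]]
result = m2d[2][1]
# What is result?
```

m2d[2] = [14, 1, 16]. Taking column 1 of that row yields 1.

1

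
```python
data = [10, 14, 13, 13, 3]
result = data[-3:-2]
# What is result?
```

data has length 5. The slice data[-3:-2] selects indices [2] (2->13), giving [13].

[13]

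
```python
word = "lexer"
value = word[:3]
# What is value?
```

word has length 5. The slice word[:3] selects indices [0, 1, 2] (0->'l', 1->'e', 2->'x'), giving 'lex'.

'lex'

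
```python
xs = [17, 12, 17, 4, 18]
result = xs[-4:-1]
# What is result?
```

xs has length 5. The slice xs[-4:-1] selects indices [1, 2, 3] (1->12, 2->17, 3->4), giving [12, 17, 4].

[12, 17, 4]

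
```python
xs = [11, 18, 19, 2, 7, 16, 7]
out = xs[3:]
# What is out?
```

xs has length 7. The slice xs[3:] selects indices [3, 4, 5, 6] (3->2, 4->7, 5->16, 6->7), giving [2, 7, 16, 7].

[2, 7, 16, 7]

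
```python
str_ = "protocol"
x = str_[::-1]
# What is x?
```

str_ has length 8. The slice str_[::-1] selects indices [7, 6, 5, 4, 3, 2, 1, 0] (7->'l', 6->'o', 5->'c', 4->'o', 3->'t', 2->'o', 1->'r', 0->'p'), giving 'locotorp'.

'locotorp'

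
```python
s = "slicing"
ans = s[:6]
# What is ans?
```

s has length 7. The slice s[:6] selects indices [0, 1, 2, 3, 4, 5] (0->'s', 1->'l', 2->'i', 3->'c', 4->'i', 5->'n'), giving 'slicin'.

'slicin'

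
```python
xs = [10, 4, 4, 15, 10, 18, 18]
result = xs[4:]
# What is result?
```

xs has length 7. The slice xs[4:] selects indices [4, 5, 6] (4->10, 5->18, 6->18), giving [10, 18, 18].

[10, 18, 18]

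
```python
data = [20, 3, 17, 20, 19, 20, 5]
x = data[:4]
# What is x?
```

data has length 7. The slice data[:4] selects indices [0, 1, 2, 3] (0->20, 1->3, 2->17, 3->20), giving [20, 3, 17, 20].

[20, 3, 17, 20]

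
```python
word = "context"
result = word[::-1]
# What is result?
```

word has length 7. The slice word[::-1] selects indices [6, 5, 4, 3, 2, 1, 0] (6->'t', 5->'x', 4->'e', 3->'t', 2->'n', 1->'o', 0->'c'), giving 'txetnoc'.

'txetnoc'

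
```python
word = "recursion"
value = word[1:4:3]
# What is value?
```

word has length 9. The slice word[1:4:3] selects indices [1] (1->'e'), giving 'e'.

'e'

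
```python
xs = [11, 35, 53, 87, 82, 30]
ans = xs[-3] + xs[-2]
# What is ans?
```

xs has length 6. Negative index -3 maps to positive index 6 + (-3) = 3. xs[3] = 87.
xs has length 6. Negative index -2 maps to positive index 6 + (-2) = 4. xs[4] = 82.
Sum: 87 + 82 = 169.

169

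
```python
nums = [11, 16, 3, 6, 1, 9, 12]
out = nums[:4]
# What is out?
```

nums has length 7. The slice nums[:4] selects indices [0, 1, 2, 3] (0->11, 1->16, 2->3, 3->6), giving [11, 16, 3, 6].

[11, 16, 3, 6]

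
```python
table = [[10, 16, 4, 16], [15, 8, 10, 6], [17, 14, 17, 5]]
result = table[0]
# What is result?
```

table has 3 rows. Row 0 is [10, 16, 4, 16].

[10, 16, 4, 16]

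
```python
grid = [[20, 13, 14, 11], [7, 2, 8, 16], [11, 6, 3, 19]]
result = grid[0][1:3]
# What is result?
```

grid[0] = [20, 13, 14, 11]. grid[0] has length 4. The slice grid[0][1:3] selects indices [1, 2] (1->13, 2->14), giving [13, 14].

[13, 14]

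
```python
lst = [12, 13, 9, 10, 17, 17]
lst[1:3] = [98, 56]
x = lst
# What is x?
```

lst starts as [12, 13, 9, 10, 17, 17] (length 6). The slice lst[1:3] covers indices [1, 2] with values [13, 9]. Replacing that slice with [98, 56] (same length) produces [12, 98, 56, 10, 17, 17].

[12, 98, 56, 10, 17, 17]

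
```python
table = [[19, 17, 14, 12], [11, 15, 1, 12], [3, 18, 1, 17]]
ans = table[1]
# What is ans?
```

table has 3 rows. Row 1 is [11, 15, 1, 12].

[11, 15, 1, 12]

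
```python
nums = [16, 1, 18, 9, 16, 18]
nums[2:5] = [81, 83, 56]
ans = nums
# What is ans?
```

nums starts as [16, 1, 18, 9, 16, 18] (length 6). The slice nums[2:5] covers indices [2, 3, 4] with values [18, 9, 16]. Replacing that slice with [81, 83, 56] (same length) produces [16, 1, 81, 83, 56, 18].

[16, 1, 81, 83, 56, 18]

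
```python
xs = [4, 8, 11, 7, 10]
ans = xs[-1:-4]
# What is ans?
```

xs has length 5. The slice xs[-1:-4] resolves to an empty index range, so the result is [].

[]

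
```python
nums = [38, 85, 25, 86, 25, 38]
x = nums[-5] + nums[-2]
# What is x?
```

nums has length 6. Negative index -5 maps to positive index 6 + (-5) = 1. nums[1] = 85.
nums has length 6. Negative index -2 maps to positive index 6 + (-2) = 4. nums[4] = 25.
Sum: 85 + 25 = 110.

110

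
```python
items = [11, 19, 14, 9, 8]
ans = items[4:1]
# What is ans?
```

items has length 5. The slice items[4:1] resolves to an empty index range, so the result is [].

[]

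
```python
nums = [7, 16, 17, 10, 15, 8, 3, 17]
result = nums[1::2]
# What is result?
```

nums has length 8. The slice nums[1::2] selects indices [1, 3, 5, 7] (1->16, 3->10, 5->8, 7->17), giving [16, 10, 8, 17].

[16, 10, 8, 17]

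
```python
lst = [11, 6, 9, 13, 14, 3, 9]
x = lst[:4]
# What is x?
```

lst has length 7. The slice lst[:4] selects indices [0, 1, 2, 3] (0->11, 1->6, 2->9, 3->13), giving [11, 6, 9, 13].

[11, 6, 9, 13]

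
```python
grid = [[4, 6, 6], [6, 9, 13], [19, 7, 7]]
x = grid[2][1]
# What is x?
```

grid[2] = [19, 7, 7]. Taking column 1 of that row yields 7.

7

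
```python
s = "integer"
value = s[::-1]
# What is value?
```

s has length 7. The slice s[::-1] selects indices [6, 5, 4, 3, 2, 1, 0] (6->'r', 5->'e', 4->'g', 3->'e', 2->'t', 1->'n', 0->'i'), giving 'regetni'.

'regetni'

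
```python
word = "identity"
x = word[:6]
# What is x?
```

word has length 8. The slice word[:6] selects indices [0, 1, 2, 3, 4, 5] (0->'i', 1->'d', 2->'e', 3->'n', 4->'t', 5->'i'), giving 'identi'.

'identi'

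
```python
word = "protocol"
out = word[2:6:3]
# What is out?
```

word has length 8. The slice word[2:6:3] selects indices [2, 5] (2->'o', 5->'c'), giving 'oc'.

'oc'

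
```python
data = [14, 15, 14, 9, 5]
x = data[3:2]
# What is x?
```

data has length 5. The slice data[3:2] resolves to an empty index range, so the result is [].

[]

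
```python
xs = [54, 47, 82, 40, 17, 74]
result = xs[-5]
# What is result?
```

xs has length 6. Negative index -5 maps to positive index 6 + (-5) = 1. xs[1] = 47.

47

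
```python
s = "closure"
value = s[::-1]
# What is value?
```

s has length 7. The slice s[::-1] selects indices [6, 5, 4, 3, 2, 1, 0] (6->'e', 5->'r', 4->'u', 3->'s', 2->'o', 1->'l', 0->'c'), giving 'erusolc'.

'erusolc'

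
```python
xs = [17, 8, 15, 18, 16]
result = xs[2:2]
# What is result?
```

xs has length 5. The slice xs[2:2] resolves to an empty index range, so the result is [].

[]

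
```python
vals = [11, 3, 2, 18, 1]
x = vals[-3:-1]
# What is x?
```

vals has length 5. The slice vals[-3:-1] selects indices [2, 3] (2->2, 3->18), giving [2, 18].

[2, 18]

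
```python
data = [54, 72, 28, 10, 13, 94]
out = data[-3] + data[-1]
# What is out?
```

data has length 6. Negative index -3 maps to positive index 6 + (-3) = 3. data[3] = 10.
data has length 6. Negative index -1 maps to positive index 6 + (-1) = 5. data[5] = 94.
Sum: 10 + 94 = 104.

104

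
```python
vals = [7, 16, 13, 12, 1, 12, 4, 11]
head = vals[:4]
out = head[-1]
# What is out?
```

vals has length 8. The slice vals[:4] selects indices [0, 1, 2, 3] (0->7, 1->16, 2->13, 3->12), giving [7, 16, 13, 12]. So head = [7, 16, 13, 12]. Then head[-1] = 12.

12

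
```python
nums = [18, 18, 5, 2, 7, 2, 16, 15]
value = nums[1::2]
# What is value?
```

nums has length 8. The slice nums[1::2] selects indices [1, 3, 5, 7] (1->18, 3->2, 5->2, 7->15), giving [18, 2, 2, 15].

[18, 2, 2, 15]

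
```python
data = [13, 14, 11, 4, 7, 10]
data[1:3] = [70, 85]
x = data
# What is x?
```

data starts as [13, 14, 11, 4, 7, 10] (length 6). The slice data[1:3] covers indices [1, 2] with values [14, 11]. Replacing that slice with [70, 85] (same length) produces [13, 70, 85, 4, 7, 10].

[13, 70, 85, 4, 7, 10]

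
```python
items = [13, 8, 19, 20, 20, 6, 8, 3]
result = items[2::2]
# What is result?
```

items has length 8. The slice items[2::2] selects indices [2, 4, 6] (2->19, 4->20, 6->8), giving [19, 20, 8].

[19, 20, 8]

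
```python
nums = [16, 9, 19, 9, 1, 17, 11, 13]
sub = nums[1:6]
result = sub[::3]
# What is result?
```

nums has length 8. The slice nums[1:6] selects indices [1, 2, 3, 4, 5] (1->9, 2->19, 3->9, 4->1, 5->17), giving [9, 19, 9, 1, 17]. So sub = [9, 19, 9, 1, 17]. sub has length 5. The slice sub[::3] selects indices [0, 3] (0->9, 3->1), giving [9, 1].

[9, 1]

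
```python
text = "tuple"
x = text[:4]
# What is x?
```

text has length 5. The slice text[:4] selects indices [0, 1, 2, 3] (0->'t', 1->'u', 2->'p', 3->'l'), giving 'tupl'.

'tupl'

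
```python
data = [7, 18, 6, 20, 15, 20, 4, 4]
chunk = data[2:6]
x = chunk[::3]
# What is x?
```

data has length 8. The slice data[2:6] selects indices [2, 3, 4, 5] (2->6, 3->20, 4->15, 5->20), giving [6, 20, 15, 20]. So chunk = [6, 20, 15, 20]. chunk has length 4. The slice chunk[::3] selects indices [0, 3] (0->6, 3->20), giving [6, 20].

[6, 20]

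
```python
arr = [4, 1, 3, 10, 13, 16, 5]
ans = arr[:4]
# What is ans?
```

arr has length 7. The slice arr[:4] selects indices [0, 1, 2, 3] (0->4, 1->1, 2->3, 3->10), giving [4, 1, 3, 10].

[4, 1, 3, 10]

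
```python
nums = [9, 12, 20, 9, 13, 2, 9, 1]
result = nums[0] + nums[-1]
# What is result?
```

nums has length 8. nums[0] = 9.
nums has length 8. Negative index -1 maps to positive index 8 + (-1) = 7. nums[7] = 1.
Sum: 9 + 1 = 10.

10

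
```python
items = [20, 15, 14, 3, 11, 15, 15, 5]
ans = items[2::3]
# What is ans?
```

items has length 8. The slice items[2::3] selects indices [2, 5] (2->14, 5->15), giving [14, 15].

[14, 15]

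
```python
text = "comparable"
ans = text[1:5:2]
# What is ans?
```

text has length 10. The slice text[1:5:2] selects indices [1, 3] (1->'o', 3->'p'), giving 'op'.

'op'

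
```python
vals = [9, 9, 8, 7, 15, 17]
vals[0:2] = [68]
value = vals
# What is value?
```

vals starts as [9, 9, 8, 7, 15, 17] (length 6). The slice vals[0:2] covers indices [0, 1] with values [9, 9]. Replacing that slice with [68] (different length) produces [68, 8, 7, 15, 17].

[68, 8, 7, 15, 17]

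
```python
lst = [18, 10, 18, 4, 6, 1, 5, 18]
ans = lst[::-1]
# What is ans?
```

lst has length 8. The slice lst[::-1] selects indices [7, 6, 5, 4, 3, 2, 1, 0] (7->18, 6->5, 5->1, 4->6, 3->4, 2->18, 1->10, 0->18), giving [18, 5, 1, 6, 4, 18, 10, 18].

[18, 5, 1, 6, 4, 18, 10, 18]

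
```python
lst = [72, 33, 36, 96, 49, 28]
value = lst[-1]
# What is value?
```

lst has length 6. Negative index -1 maps to positive index 6 + (-1) = 5. lst[5] = 28.

28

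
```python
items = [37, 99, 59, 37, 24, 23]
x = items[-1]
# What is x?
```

items has length 6. Negative index -1 maps to positive index 6 + (-1) = 5. items[5] = 23.

23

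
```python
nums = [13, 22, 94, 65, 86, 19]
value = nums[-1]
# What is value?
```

nums has length 6. Negative index -1 maps to positive index 6 + (-1) = 5. nums[5] = 19.

19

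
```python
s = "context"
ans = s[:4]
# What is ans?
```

s has length 7. The slice s[:4] selects indices [0, 1, 2, 3] (0->'c', 1->'o', 2->'n', 3->'t'), giving 'cont'.

'cont'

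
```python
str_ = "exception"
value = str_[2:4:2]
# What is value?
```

str_ has length 9. The slice str_[2:4:2] selects indices [2] (2->'c'), giving 'c'.

'c'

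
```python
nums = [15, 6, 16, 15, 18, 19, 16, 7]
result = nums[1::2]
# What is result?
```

nums has length 8. The slice nums[1::2] selects indices [1, 3, 5, 7] (1->6, 3->15, 5->19, 7->7), giving [6, 15, 19, 7].

[6, 15, 19, 7]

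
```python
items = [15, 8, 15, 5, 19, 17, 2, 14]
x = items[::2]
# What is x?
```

items has length 8. The slice items[::2] selects indices [0, 2, 4, 6] (0->15, 2->15, 4->19, 6->2), giving [15, 15, 19, 2].

[15, 15, 19, 2]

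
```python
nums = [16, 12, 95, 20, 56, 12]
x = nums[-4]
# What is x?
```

nums has length 6. Negative index -4 maps to positive index 6 + (-4) = 2. nums[2] = 95.

95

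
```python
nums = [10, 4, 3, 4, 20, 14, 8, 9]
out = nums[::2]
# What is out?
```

nums has length 8. The slice nums[::2] selects indices [0, 2, 4, 6] (0->10, 2->3, 4->20, 6->8), giving [10, 3, 20, 8].

[10, 3, 20, 8]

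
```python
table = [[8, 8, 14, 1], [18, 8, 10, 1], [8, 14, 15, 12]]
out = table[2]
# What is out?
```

table has 3 rows. Row 2 is [8, 14, 15, 12].

[8, 14, 15, 12]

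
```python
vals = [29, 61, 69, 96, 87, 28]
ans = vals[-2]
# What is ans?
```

vals has length 6. Negative index -2 maps to positive index 6 + (-2) = 4. vals[4] = 87.

87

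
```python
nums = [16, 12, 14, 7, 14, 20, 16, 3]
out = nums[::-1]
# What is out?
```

nums has length 8. The slice nums[::-1] selects indices [7, 6, 5, 4, 3, 2, 1, 0] (7->3, 6->16, 5->20, 4->14, 3->7, 2->14, 1->12, 0->16), giving [3, 16, 20, 14, 7, 14, 12, 16].

[3, 16, 20, 14, 7, 14, 12, 16]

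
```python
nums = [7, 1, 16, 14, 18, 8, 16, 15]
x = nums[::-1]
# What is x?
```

nums has length 8. The slice nums[::-1] selects indices [7, 6, 5, 4, 3, 2, 1, 0] (7->15, 6->16, 5->8, 4->18, 3->14, 2->16, 1->1, 0->7), giving [15, 16, 8, 18, 14, 16, 1, 7].

[15, 16, 8, 18, 14, 16, 1, 7]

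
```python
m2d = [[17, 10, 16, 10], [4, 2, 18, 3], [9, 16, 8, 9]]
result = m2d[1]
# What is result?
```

m2d has 3 rows. Row 1 is [4, 2, 18, 3].

[4, 2, 18, 3]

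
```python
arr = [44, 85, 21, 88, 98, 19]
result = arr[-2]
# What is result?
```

arr has length 6. Negative index -2 maps to positive index 6 + (-2) = 4. arr[4] = 98.

98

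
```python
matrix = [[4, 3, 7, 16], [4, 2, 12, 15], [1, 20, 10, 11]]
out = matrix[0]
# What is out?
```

matrix has 3 rows. Row 0 is [4, 3, 7, 16].

[4, 3, 7, 16]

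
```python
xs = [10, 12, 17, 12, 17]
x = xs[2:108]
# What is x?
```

xs has length 5. The slice xs[2:108] selects indices [2, 3, 4] (2->17, 3->12, 4->17), giving [17, 12, 17].

[17, 12, 17]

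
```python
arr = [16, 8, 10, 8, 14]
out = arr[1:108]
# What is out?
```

arr has length 5. The slice arr[1:108] selects indices [1, 2, 3, 4] (1->8, 2->10, 3->8, 4->14), giving [8, 10, 8, 14].

[8, 10, 8, 14]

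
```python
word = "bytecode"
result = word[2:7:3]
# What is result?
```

word has length 8. The slice word[2:7:3] selects indices [2, 5] (2->'t', 5->'o'), giving 'to'.

'to'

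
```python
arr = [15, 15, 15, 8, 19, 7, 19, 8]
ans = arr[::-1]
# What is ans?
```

arr has length 8. The slice arr[::-1] selects indices [7, 6, 5, 4, 3, 2, 1, 0] (7->8, 6->19, 5->7, 4->19, 3->8, 2->15, 1->15, 0->15), giving [8, 19, 7, 19, 8, 15, 15, 15].

[8, 19, 7, 19, 8, 15, 15, 15]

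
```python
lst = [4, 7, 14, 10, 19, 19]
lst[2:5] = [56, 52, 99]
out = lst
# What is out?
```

lst starts as [4, 7, 14, 10, 19, 19] (length 6). The slice lst[2:5] covers indices [2, 3, 4] with values [14, 10, 19]. Replacing that slice with [56, 52, 99] (same length) produces [4, 7, 56, 52, 99, 19].

[4, 7, 56, 52, 99, 19]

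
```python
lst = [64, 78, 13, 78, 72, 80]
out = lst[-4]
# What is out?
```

lst has length 6. Negative index -4 maps to positive index 6 + (-4) = 2. lst[2] = 13.

13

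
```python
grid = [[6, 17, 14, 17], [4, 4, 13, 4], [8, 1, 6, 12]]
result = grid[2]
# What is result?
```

grid has 3 rows. Row 2 is [8, 1, 6, 12].

[8, 1, 6, 12]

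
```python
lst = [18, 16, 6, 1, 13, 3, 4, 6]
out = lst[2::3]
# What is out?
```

lst has length 8. The slice lst[2::3] selects indices [2, 5] (2->6, 5->3), giving [6, 3].

[6, 3]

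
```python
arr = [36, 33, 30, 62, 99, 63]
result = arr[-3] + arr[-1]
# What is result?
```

arr has length 6. Negative index -3 maps to positive index 6 + (-3) = 3. arr[3] = 62.
arr has length 6. Negative index -1 maps to positive index 6 + (-1) = 5. arr[5] = 63.
Sum: 62 + 63 = 125.

125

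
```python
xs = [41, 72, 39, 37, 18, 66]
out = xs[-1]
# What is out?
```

xs has length 6. Negative index -1 maps to positive index 6 + (-1) = 5. xs[5] = 66.

66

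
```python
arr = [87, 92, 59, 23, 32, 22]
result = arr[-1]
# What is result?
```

arr has length 6. Negative index -1 maps to positive index 6 + (-1) = 5. arr[5] = 22.

22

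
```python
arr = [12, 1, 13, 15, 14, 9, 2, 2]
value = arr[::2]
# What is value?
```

arr has length 8. The slice arr[::2] selects indices [0, 2, 4, 6] (0->12, 2->13, 4->14, 6->2), giving [12, 13, 14, 2].

[12, 13, 14, 2]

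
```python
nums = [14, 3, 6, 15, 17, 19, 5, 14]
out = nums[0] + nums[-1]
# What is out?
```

nums has length 8. nums[0] = 14.
nums has length 8. Negative index -1 maps to positive index 8 + (-1) = 7. nums[7] = 14.
Sum: 14 + 14 = 28.

28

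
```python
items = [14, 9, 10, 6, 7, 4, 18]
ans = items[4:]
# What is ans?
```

items has length 7. The slice items[4:] selects indices [4, 5, 6] (4->7, 5->4, 6->18), giving [7, 4, 18].

[7, 4, 18]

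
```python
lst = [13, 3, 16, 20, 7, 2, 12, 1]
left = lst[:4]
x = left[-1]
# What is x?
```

lst has length 8. The slice lst[:4] selects indices [0, 1, 2, 3] (0->13, 1->3, 2->16, 3->20), giving [13, 3, 16, 20]. So left = [13, 3, 16, 20]. Then left[-1] = 20.

20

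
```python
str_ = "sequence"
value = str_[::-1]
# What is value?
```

str_ has length 8. The slice str_[::-1] selects indices [7, 6, 5, 4, 3, 2, 1, 0] (7->'e', 6->'c', 5->'n', 4->'e', 3->'u', 2->'q', 1->'e', 0->'s'), giving 'ecneuqes'.

'ecneuqes'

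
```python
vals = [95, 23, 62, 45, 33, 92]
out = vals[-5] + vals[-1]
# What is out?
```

vals has length 6. Negative index -5 maps to positive index 6 + (-5) = 1. vals[1] = 23.
vals has length 6. Negative index -1 maps to positive index 6 + (-1) = 5. vals[5] = 92.
Sum: 23 + 92 = 115.

115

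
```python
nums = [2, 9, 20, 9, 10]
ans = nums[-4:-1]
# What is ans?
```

nums has length 5. The slice nums[-4:-1] selects indices [1, 2, 3] (1->9, 2->20, 3->9), giving [9, 20, 9].

[9, 20, 9]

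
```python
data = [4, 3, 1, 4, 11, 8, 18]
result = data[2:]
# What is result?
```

data has length 7. The slice data[2:] selects indices [2, 3, 4, 5, 6] (2->1, 3->4, 4->11, 5->8, 6->18), giving [1, 4, 11, 8, 18].

[1, 4, 11, 8, 18]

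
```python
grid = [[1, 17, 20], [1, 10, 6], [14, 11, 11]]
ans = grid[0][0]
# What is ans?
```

grid[0] = [1, 17, 20]. Taking column 0 of that row yields 1.

1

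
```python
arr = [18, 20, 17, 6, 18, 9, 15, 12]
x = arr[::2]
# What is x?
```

arr has length 8. The slice arr[::2] selects indices [0, 2, 4, 6] (0->18, 2->17, 4->18, 6->15), giving [18, 17, 18, 15].

[18, 17, 18, 15]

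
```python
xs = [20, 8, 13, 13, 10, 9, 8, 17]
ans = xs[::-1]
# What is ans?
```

xs has length 8. The slice xs[::-1] selects indices [7, 6, 5, 4, 3, 2, 1, 0] (7->17, 6->8, 5->9, 4->10, 3->13, 2->13, 1->8, 0->20), giving [17, 8, 9, 10, 13, 13, 8, 20].

[17, 8, 9, 10, 13, 13, 8, 20]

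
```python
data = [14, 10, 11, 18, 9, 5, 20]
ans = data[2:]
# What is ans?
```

data has length 7. The slice data[2:] selects indices [2, 3, 4, 5, 6] (2->11, 3->18, 4->9, 5->5, 6->20), giving [11, 18, 9, 5, 20].

[11, 18, 9, 5, 20]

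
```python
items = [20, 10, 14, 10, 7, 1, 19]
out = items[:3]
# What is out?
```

items has length 7. The slice items[:3] selects indices [0, 1, 2] (0->20, 1->10, 2->14), giving [20, 10, 14].

[20, 10, 14]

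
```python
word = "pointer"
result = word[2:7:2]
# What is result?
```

word has length 7. The slice word[2:7:2] selects indices [2, 4, 6] (2->'i', 4->'t', 6->'r'), giving 'itr'.

'itr'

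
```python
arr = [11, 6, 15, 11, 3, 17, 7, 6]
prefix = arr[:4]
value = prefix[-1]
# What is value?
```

arr has length 8. The slice arr[:4] selects indices [0, 1, 2, 3] (0->11, 1->6, 2->15, 3->11), giving [11, 6, 15, 11]. So prefix = [11, 6, 15, 11]. Then prefix[-1] = 11.

11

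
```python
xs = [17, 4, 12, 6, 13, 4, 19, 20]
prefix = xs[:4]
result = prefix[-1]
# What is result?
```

xs has length 8. The slice xs[:4] selects indices [0, 1, 2, 3] (0->17, 1->4, 2->12, 3->6), giving [17, 4, 12, 6]. So prefix = [17, 4, 12, 6]. Then prefix[-1] = 6.

6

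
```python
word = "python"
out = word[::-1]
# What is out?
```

word has length 6. The slice word[::-1] selects indices [5, 4, 3, 2, 1, 0] (5->'n', 4->'o', 3->'h', 2->'t', 1->'y', 0->'p'), giving 'nohtyp'.

'nohtyp'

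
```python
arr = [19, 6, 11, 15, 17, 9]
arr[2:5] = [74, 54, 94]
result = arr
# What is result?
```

arr starts as [19, 6, 11, 15, 17, 9] (length 6). The slice arr[2:5] covers indices [2, 3, 4] with values [11, 15, 17]. Replacing that slice with [74, 54, 94] (same length) produces [19, 6, 74, 54, 94, 9].

[19, 6, 74, 54, 94, 9]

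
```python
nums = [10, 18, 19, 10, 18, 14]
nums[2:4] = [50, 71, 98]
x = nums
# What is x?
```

nums starts as [10, 18, 19, 10, 18, 14] (length 6). The slice nums[2:4] covers indices [2, 3] with values [19, 10]. Replacing that slice with [50, 71, 98] (different length) produces [10, 18, 50, 71, 98, 18, 14].

[10, 18, 50, 71, 98, 18, 14]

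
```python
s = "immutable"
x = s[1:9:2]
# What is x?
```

s has length 9. The slice s[1:9:2] selects indices [1, 3, 5, 7] (1->'m', 3->'u', 5->'a', 7->'l'), giving 'mual'.

'mual'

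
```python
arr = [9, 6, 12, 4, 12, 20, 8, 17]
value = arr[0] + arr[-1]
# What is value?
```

arr has length 8. arr[0] = 9.
arr has length 8. Negative index -1 maps to positive index 8 + (-1) = 7. arr[7] = 17.
Sum: 9 + 17 = 26.

26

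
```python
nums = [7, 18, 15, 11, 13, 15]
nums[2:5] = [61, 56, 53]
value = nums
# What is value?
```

nums starts as [7, 18, 15, 11, 13, 15] (length 6). The slice nums[2:5] covers indices [2, 3, 4] with values [15, 11, 13]. Replacing that slice with [61, 56, 53] (same length) produces [7, 18, 61, 56, 53, 15].

[7, 18, 61, 56, 53, 15]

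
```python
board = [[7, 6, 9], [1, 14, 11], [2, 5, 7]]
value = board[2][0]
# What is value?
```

board[2] = [2, 5, 7]. Taking column 0 of that row yields 2.

2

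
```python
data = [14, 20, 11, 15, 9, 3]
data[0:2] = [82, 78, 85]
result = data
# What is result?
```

data starts as [14, 20, 11, 15, 9, 3] (length 6). The slice data[0:2] covers indices [0, 1] with values [14, 20]. Replacing that slice with [82, 78, 85] (different length) produces [82, 78, 85, 11, 15, 9, 3].

[82, 78, 85, 11, 15, 9, 3]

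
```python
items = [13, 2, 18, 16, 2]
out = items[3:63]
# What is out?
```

items has length 5. The slice items[3:63] selects indices [3, 4] (3->16, 4->2), giving [16, 2].

[16, 2]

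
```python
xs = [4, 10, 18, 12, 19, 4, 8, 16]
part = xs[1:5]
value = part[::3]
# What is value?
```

xs has length 8. The slice xs[1:5] selects indices [1, 2, 3, 4] (1->10, 2->18, 3->12, 4->19), giving [10, 18, 12, 19]. So part = [10, 18, 12, 19]. part has length 4. The slice part[::3] selects indices [0, 3] (0->10, 3->19), giving [10, 19].

[10, 19]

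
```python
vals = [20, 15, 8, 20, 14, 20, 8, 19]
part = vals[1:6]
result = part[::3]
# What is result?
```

vals has length 8. The slice vals[1:6] selects indices [1, 2, 3, 4, 5] (1->15, 2->8, 3->20, 4->14, 5->20), giving [15, 8, 20, 14, 20]. So part = [15, 8, 20, 14, 20]. part has length 5. The slice part[::3] selects indices [0, 3] (0->15, 3->14), giving [15, 14].

[15, 14]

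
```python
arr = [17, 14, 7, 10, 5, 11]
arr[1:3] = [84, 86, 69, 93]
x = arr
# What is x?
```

arr starts as [17, 14, 7, 10, 5, 11] (length 6). The slice arr[1:3] covers indices [1, 2] with values [14, 7]. Replacing that slice with [84, 86, 69, 93] (different length) produces [17, 84, 86, 69, 93, 10, 5, 11].

[17, 84, 86, 69, 93, 10, 5, 11]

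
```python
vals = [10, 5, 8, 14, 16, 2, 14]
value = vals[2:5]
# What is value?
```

vals has length 7. The slice vals[2:5] selects indices [2, 3, 4] (2->8, 3->14, 4->16), giving [8, 14, 16].

[8, 14, 16]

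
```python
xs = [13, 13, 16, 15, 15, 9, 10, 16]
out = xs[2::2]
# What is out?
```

xs has length 8. The slice xs[2::2] selects indices [2, 4, 6] (2->16, 4->15, 6->10), giving [16, 15, 10].

[16, 15, 10]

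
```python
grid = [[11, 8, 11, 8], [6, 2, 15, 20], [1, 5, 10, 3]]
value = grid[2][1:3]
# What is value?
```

grid[2] = [1, 5, 10, 3]. grid[2] has length 4. The slice grid[2][1:3] selects indices [1, 2] (1->5, 2->10), giving [5, 10].

[5, 10]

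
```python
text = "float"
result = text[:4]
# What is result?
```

text has length 5. The slice text[:4] selects indices [0, 1, 2, 3] (0->'f', 1->'l', 2->'o', 3->'a'), giving 'floa'.

'floa'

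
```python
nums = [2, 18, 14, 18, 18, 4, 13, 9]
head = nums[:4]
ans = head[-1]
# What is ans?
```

nums has length 8. The slice nums[:4] selects indices [0, 1, 2, 3] (0->2, 1->18, 2->14, 3->18), giving [2, 18, 14, 18]. So head = [2, 18, 14, 18]. Then head[-1] = 18.

18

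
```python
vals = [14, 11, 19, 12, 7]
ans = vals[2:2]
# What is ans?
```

vals has length 5. The slice vals[2:2] resolves to an empty index range, so the result is [].

[]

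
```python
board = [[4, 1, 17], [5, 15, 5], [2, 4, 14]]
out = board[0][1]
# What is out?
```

board[0] = [4, 1, 17]. Taking column 1 of that row yields 1.

1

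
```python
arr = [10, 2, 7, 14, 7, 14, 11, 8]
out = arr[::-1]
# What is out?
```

arr has length 8. The slice arr[::-1] selects indices [7, 6, 5, 4, 3, 2, 1, 0] (7->8, 6->11, 5->14, 4->7, 3->14, 2->7, 1->2, 0->10), giving [8, 11, 14, 7, 14, 7, 2, 10].

[8, 11, 14, 7, 14, 7, 2, 10]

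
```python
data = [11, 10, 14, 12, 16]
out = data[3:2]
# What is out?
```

data has length 5. The slice data[3:2] resolves to an empty index range, so the result is [].

[]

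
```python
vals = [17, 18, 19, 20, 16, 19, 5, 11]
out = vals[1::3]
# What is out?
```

vals has length 8. The slice vals[1::3] selects indices [1, 4, 7] (1->18, 4->16, 7->11), giving [18, 16, 11].

[18, 16, 11]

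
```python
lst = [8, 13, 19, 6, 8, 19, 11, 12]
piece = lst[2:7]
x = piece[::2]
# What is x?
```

lst has length 8. The slice lst[2:7] selects indices [2, 3, 4, 5, 6] (2->19, 3->6, 4->8, 5->19, 6->11), giving [19, 6, 8, 19, 11]. So piece = [19, 6, 8, 19, 11]. piece has length 5. The slice piece[::2] selects indices [0, 2, 4] (0->19, 2->8, 4->11), giving [19, 8, 11].

[19, 8, 11]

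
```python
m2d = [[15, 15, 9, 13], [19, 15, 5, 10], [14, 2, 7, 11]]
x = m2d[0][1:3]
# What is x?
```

m2d[0] = [15, 15, 9, 13]. m2d[0] has length 4. The slice m2d[0][1:3] selects indices [1, 2] (1->15, 2->9), giving [15, 9].

[15, 9]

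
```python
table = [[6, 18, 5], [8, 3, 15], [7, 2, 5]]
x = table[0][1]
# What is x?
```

table[0] = [6, 18, 5]. Taking column 1 of that row yields 18.

18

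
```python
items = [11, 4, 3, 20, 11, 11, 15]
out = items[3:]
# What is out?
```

items has length 7. The slice items[3:] selects indices [3, 4, 5, 6] (3->20, 4->11, 5->11, 6->15), giving [20, 11, 11, 15].

[20, 11, 11, 15]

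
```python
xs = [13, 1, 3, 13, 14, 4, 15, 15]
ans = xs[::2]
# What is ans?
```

xs has length 8. The slice xs[::2] selects indices [0, 2, 4, 6] (0->13, 2->3, 4->14, 6->15), giving [13, 3, 14, 15].

[13, 3, 14, 15]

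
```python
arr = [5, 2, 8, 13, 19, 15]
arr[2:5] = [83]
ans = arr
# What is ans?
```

arr starts as [5, 2, 8, 13, 19, 15] (length 6). The slice arr[2:5] covers indices [2, 3, 4] with values [8, 13, 19]. Replacing that slice with [83] (different length) produces [5, 2, 83, 15].

[5, 2, 83, 15]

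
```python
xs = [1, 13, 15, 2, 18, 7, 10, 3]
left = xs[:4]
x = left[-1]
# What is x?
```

xs has length 8. The slice xs[:4] selects indices [0, 1, 2, 3] (0->1, 1->13, 2->15, 3->2), giving [1, 13, 15, 2]. So left = [1, 13, 15, 2]. Then left[-1] = 2.

2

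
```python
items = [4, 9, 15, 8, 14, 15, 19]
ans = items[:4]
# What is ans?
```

items has length 7. The slice items[:4] selects indices [0, 1, 2, 3] (0->4, 1->9, 2->15, 3->8), giving [4, 9, 15, 8].

[4, 9, 15, 8]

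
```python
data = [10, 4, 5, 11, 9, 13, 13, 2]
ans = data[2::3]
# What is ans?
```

data has length 8. The slice data[2::3] selects indices [2, 5] (2->5, 5->13), giving [5, 13].

[5, 13]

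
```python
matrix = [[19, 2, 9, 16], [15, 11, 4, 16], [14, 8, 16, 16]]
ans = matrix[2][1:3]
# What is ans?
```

matrix[2] = [14, 8, 16, 16]. matrix[2] has length 4. The slice matrix[2][1:3] selects indices [1, 2] (1->8, 2->16), giving [8, 16].

[8, 16]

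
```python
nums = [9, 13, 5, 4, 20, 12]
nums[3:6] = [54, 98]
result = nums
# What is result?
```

nums starts as [9, 13, 5, 4, 20, 12] (length 6). The slice nums[3:6] covers indices [3, 4, 5] with values [4, 20, 12]. Replacing that slice with [54, 98] (different length) produces [9, 13, 5, 54, 98].

[9, 13, 5, 54, 98]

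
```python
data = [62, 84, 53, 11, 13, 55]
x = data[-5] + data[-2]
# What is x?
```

data has length 6. Negative index -5 maps to positive index 6 + (-5) = 1. data[1] = 84.
data has length 6. Negative index -2 maps to positive index 6 + (-2) = 4. data[4] = 13.
Sum: 84 + 13 = 97.

97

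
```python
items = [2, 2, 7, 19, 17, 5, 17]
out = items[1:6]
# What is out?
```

items has length 7. The slice items[1:6] selects indices [1, 2, 3, 4, 5] (1->2, 2->7, 3->19, 4->17, 5->5), giving [2, 7, 19, 17, 5].

[2, 7, 19, 17, 5]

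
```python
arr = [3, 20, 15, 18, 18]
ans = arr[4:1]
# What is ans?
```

arr has length 5. The slice arr[4:1] resolves to an empty index range, so the result is [].

[]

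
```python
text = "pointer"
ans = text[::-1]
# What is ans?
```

text has length 7. The slice text[::-1] selects indices [6, 5, 4, 3, 2, 1, 0] (6->'r', 5->'e', 4->'t', 3->'n', 2->'i', 1->'o', 0->'p'), giving 'retniop'.

'retniop'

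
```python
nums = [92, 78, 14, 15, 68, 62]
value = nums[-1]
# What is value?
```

nums has length 6. Negative index -1 maps to positive index 6 + (-1) = 5. nums[5] = 62.

62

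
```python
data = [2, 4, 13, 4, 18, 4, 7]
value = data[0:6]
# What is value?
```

data has length 7. The slice data[0:6] selects indices [0, 1, 2, 3, 4, 5] (0->2, 1->4, 2->13, 3->4, 4->18, 5->4), giving [2, 4, 13, 4, 18, 4].

[2, 4, 13, 4, 18, 4]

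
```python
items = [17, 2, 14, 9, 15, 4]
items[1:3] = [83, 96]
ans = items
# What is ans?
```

items starts as [17, 2, 14, 9, 15, 4] (length 6). The slice items[1:3] covers indices [1, 2] with values [2, 14]. Replacing that slice with [83, 96] (same length) produces [17, 83, 96, 9, 15, 4].

[17, 83, 96, 9, 15, 4]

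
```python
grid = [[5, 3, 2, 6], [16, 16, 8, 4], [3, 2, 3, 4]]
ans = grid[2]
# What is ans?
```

grid has 3 rows. Row 2 is [3, 2, 3, 4].

[3, 2, 3, 4]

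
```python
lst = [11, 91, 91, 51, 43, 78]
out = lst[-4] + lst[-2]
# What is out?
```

lst has length 6. Negative index -4 maps to positive index 6 + (-4) = 2. lst[2] = 91.
lst has length 6. Negative index -2 maps to positive index 6 + (-2) = 4. lst[4] = 43.
Sum: 91 + 43 = 134.

134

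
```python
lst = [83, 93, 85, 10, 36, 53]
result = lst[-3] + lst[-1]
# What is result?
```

lst has length 6. Negative index -3 maps to positive index 6 + (-3) = 3. lst[3] = 10.
lst has length 6. Negative index -1 maps to positive index 6 + (-1) = 5. lst[5] = 53.
Sum: 10 + 53 = 63.

63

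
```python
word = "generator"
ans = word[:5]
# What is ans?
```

word has length 9. The slice word[:5] selects indices [0, 1, 2, 3, 4] (0->'g', 1->'e', 2->'n', 3->'e', 4->'r'), giving 'gener'.

'gener'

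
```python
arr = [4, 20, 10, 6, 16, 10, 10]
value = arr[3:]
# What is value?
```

arr has length 7. The slice arr[3:] selects indices [3, 4, 5, 6] (3->6, 4->16, 5->10, 6->10), giving [6, 16, 10, 10].

[6, 16, 10, 10]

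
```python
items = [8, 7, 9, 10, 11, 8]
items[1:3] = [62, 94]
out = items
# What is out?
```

items starts as [8, 7, 9, 10, 11, 8] (length 6). The slice items[1:3] covers indices [1, 2] with values [7, 9]. Replacing that slice with [62, 94] (same length) produces [8, 62, 94, 10, 11, 8].

[8, 62, 94, 10, 11, 8]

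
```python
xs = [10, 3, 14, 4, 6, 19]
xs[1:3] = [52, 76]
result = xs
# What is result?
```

xs starts as [10, 3, 14, 4, 6, 19] (length 6). The slice xs[1:3] covers indices [1, 2] with values [3, 14]. Replacing that slice with [52, 76] (same length) produces [10, 52, 76, 4, 6, 19].

[10, 52, 76, 4, 6, 19]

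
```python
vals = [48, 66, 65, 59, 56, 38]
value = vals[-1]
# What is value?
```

vals has length 6. Negative index -1 maps to positive index 6 + (-1) = 5. vals[5] = 38.

38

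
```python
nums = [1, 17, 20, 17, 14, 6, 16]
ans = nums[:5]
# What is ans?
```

nums has length 7. The slice nums[:5] selects indices [0, 1, 2, 3, 4] (0->1, 1->17, 2->20, 3->17, 4->14), giving [1, 17, 20, 17, 14].

[1, 17, 20, 17, 14]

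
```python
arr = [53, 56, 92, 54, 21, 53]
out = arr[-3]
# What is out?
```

arr has length 6. Negative index -3 maps to positive index 6 + (-3) = 3. arr[3] = 54.

54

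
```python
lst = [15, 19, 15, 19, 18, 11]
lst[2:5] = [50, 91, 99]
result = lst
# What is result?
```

lst starts as [15, 19, 15, 19, 18, 11] (length 6). The slice lst[2:5] covers indices [2, 3, 4] with values [15, 19, 18]. Replacing that slice with [50, 91, 99] (same length) produces [15, 19, 50, 91, 99, 11].

[15, 19, 50, 91, 99, 11]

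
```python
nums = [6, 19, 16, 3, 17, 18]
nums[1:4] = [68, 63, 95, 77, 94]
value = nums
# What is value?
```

nums starts as [6, 19, 16, 3, 17, 18] (length 6). The slice nums[1:4] covers indices [1, 2, 3] with values [19, 16, 3]. Replacing that slice with [68, 63, 95, 77, 94] (different length) produces [6, 68, 63, 95, 77, 94, 17, 18].

[6, 68, 63, 95, 77, 94, 17, 18]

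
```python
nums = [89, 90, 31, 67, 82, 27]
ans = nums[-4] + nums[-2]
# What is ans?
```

nums has length 6. Negative index -4 maps to positive index 6 + (-4) = 2. nums[2] = 31.
nums has length 6. Negative index -2 maps to positive index 6 + (-2) = 4. nums[4] = 82.
Sum: 31 + 82 = 113.

113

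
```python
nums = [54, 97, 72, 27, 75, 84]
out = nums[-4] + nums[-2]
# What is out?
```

nums has length 6. Negative index -4 maps to positive index 6 + (-4) = 2. nums[2] = 72.
nums has length 6. Negative index -2 maps to positive index 6 + (-2) = 4. nums[4] = 75.
Sum: 72 + 75 = 147.

147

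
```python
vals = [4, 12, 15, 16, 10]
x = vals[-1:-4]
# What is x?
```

vals has length 5. The slice vals[-1:-4] resolves to an empty index range, so the result is [].

[]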